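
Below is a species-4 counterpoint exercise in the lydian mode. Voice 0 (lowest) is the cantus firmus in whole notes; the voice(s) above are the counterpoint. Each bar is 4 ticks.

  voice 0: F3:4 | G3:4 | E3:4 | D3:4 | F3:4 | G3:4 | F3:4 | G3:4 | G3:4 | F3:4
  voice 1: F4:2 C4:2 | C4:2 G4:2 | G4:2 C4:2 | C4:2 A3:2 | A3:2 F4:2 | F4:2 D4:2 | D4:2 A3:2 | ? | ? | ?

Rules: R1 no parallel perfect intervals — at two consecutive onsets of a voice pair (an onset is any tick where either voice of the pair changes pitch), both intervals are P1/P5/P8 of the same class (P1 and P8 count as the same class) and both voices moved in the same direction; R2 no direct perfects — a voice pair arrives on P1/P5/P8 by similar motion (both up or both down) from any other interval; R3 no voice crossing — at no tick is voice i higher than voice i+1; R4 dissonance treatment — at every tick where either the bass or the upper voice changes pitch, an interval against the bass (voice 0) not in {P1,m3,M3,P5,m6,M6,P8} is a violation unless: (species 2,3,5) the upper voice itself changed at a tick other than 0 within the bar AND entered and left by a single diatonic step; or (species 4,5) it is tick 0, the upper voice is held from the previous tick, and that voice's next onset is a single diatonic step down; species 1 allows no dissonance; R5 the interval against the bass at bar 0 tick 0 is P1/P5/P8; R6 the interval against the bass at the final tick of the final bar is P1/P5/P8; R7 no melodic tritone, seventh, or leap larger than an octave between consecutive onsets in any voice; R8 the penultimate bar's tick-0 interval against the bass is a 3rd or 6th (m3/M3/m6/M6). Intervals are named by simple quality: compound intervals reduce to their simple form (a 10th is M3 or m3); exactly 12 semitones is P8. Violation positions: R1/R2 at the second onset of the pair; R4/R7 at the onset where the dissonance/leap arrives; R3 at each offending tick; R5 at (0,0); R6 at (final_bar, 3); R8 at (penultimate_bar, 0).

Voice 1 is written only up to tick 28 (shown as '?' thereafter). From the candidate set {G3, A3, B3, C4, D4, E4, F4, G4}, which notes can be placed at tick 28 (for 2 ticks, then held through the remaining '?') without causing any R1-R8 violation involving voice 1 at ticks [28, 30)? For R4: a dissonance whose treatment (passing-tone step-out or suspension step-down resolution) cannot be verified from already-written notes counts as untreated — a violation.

{B3, E4, G3}

G3: legal
A3: violates R4
B3: legal
C4: violates R4
D4: violates R2
E4: legal
F4: violates R4
G4: violates R2,R7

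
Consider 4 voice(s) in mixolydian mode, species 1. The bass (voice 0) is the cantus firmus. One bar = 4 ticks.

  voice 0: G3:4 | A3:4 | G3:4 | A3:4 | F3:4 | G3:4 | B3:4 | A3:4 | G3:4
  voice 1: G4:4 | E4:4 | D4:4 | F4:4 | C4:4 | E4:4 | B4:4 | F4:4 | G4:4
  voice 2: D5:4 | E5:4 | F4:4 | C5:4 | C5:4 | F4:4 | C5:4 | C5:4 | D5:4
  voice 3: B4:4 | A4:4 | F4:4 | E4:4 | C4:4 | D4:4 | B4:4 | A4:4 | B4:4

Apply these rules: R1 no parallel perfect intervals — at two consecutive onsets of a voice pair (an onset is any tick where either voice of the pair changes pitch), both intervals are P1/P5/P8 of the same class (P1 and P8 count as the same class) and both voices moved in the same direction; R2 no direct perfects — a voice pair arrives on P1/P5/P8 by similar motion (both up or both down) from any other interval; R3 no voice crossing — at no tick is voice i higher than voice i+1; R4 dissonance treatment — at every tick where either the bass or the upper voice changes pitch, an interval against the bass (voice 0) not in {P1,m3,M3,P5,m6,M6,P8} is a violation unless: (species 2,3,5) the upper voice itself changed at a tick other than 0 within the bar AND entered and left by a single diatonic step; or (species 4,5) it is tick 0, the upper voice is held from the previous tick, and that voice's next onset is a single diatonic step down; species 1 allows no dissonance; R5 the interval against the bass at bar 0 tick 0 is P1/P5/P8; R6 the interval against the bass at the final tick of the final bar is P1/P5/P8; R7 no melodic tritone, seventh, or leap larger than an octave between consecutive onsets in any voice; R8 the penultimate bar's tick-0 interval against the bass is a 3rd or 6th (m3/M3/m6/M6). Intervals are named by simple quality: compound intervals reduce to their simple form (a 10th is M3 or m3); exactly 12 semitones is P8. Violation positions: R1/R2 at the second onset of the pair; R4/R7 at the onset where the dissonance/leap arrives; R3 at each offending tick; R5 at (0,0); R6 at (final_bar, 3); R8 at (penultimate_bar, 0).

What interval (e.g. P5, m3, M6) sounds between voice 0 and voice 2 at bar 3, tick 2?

voice 0=A3 voice 2=C5 -> m3

m3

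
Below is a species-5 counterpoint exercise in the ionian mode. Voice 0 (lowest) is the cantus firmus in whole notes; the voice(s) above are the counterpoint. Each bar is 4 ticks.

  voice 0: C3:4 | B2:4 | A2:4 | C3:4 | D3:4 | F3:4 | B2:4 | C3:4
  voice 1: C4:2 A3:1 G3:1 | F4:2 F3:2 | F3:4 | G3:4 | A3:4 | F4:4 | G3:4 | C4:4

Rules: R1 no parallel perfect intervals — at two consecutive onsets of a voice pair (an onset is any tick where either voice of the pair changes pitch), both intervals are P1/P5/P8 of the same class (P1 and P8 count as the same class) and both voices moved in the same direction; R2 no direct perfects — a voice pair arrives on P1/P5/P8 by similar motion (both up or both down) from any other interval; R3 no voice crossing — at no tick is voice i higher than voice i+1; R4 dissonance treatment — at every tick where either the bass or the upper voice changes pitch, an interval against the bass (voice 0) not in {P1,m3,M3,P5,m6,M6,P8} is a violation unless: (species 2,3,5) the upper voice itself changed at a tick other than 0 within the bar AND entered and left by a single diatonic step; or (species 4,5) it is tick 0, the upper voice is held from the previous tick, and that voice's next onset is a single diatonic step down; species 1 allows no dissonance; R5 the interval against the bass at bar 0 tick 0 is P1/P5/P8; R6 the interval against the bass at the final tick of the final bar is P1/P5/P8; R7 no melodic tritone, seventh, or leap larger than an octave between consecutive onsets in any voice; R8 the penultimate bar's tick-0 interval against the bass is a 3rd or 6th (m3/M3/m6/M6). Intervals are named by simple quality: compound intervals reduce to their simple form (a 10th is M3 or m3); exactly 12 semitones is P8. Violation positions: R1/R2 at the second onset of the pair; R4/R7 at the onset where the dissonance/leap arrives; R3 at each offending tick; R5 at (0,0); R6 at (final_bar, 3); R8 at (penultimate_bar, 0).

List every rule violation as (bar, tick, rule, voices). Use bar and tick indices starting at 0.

(1, 0, R4, (0, 1))
(1, 0, R7, (1,))
(1, 2, R4, (0, 1))
(3, 0, R2, (0, 1))
(4, 0, R1, (0, 1))
(5, 0, R2, (0, 1))
(6, 0, R7, (0,))
(6, 0, R7, (1,))
(7, 0, R2, (0, 1))

bar 0: v0=C3 v1=C4 downbeat P8
bar 1: v0=B2 v1=F4 downbeat TT
bar 2: v0=A2 v1=F3 downbeat m6
bar 3: v0=C3 v1=G3 downbeat P5
bar 4: v0=D3 v1=A3 downbeat P5
bar 5: v0=F3 v1=F4 downbeat P8
bar 6: v0=B2 v1=G3 downbeat m6
bar 7: v0=C3 v1=C4 downbeat P8
  -> R4 @ bar 1 tick 0 v(0, 1): B2/F4 TT untreated
  -> R7 @ bar 1 tick 0 v(1,): G3->F4 leap 10st
  -> R4 @ bar 1 tick 2 v(0, 1): B2/F3 TT untreated
  -> R2 @ bar 3 tick 0 v(0, 1): A2/F3 m6 -> C3/G3 P5 similar
  -> R1 @ bar 4 tick 0 v(0, 1): C3/G3 P5 -> D3/A3 P5 similar
  -> R2 @ bar 5 tick 0 v(0, 1): D3/A3 P5 -> F3/F4 P8 similar
  -> R7 @ bar 6 tick 0 v(0,): F3->B2 leap 6st
  -> R7 @ bar 6 tick 0 v(1,): F4->G3 leap 10st
  -> R2 @ bar 7 tick 0 v(0, 1): B2/G3 m6 -> C3/C4 P8 similar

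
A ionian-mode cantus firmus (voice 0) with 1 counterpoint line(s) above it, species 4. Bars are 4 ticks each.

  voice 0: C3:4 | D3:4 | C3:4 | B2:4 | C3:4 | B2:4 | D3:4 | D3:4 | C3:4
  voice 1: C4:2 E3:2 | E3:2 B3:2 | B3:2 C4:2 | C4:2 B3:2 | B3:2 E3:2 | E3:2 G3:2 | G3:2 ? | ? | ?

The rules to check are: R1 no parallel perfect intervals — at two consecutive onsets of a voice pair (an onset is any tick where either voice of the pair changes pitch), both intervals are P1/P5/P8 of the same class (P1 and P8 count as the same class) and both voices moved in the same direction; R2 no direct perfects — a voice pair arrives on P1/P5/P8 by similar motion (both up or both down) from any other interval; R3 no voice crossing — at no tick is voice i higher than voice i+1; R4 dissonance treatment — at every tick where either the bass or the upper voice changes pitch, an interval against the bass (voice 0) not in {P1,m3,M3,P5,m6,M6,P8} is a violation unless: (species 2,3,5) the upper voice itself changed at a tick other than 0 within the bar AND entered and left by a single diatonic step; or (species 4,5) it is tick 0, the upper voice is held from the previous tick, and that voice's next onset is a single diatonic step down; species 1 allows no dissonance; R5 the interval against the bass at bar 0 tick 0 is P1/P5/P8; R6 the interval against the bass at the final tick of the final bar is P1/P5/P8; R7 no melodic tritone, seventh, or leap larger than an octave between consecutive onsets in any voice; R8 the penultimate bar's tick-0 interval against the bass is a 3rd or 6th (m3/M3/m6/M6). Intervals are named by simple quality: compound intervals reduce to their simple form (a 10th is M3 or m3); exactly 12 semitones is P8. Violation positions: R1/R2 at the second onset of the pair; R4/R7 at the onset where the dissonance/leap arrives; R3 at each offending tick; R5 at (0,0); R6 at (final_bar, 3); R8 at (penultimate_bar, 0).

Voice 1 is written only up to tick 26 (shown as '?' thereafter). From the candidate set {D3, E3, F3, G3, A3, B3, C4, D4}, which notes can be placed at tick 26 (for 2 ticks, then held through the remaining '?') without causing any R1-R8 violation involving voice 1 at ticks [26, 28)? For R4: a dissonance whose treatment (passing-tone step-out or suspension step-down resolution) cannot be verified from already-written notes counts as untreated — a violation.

D3: legal
E3: violates R4
F3: legal
G3: legal
A3: legal
B3: legal
C4: violates R4
D4: legal

{A3, B3, D3, D4, F3, G3}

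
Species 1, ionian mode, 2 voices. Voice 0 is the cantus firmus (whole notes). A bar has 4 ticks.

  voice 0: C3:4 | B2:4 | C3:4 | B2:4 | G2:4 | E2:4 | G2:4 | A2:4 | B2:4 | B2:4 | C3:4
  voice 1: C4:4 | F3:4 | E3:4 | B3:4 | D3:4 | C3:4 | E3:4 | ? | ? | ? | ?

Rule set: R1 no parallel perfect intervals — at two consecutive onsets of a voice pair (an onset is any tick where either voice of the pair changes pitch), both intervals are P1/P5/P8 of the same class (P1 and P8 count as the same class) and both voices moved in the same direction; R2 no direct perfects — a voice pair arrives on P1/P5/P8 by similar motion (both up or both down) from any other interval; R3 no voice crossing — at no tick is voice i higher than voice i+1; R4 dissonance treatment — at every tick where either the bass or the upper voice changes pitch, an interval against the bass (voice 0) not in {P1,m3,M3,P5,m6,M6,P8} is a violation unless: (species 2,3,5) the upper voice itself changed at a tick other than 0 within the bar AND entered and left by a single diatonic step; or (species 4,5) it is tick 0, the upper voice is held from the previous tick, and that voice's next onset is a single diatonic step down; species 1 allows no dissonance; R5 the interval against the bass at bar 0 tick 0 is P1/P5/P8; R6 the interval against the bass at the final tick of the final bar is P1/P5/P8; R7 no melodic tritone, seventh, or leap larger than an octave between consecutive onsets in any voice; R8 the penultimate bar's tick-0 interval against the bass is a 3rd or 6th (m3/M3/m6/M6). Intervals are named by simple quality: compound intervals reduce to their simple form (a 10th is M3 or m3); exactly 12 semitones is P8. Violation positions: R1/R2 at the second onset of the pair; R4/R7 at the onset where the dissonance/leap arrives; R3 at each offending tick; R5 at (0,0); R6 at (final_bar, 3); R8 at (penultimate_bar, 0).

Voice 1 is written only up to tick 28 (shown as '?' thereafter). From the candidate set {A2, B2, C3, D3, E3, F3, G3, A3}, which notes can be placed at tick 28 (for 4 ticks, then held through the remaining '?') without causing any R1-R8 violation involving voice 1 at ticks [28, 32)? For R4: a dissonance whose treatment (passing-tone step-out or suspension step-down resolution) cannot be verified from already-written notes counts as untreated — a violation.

A2: legal
B2: violates R4
C3: legal
D3: violates R4
E3: legal
F3: legal
G3: violates R4
A3: violates R2

{A2, C3, E3, F3}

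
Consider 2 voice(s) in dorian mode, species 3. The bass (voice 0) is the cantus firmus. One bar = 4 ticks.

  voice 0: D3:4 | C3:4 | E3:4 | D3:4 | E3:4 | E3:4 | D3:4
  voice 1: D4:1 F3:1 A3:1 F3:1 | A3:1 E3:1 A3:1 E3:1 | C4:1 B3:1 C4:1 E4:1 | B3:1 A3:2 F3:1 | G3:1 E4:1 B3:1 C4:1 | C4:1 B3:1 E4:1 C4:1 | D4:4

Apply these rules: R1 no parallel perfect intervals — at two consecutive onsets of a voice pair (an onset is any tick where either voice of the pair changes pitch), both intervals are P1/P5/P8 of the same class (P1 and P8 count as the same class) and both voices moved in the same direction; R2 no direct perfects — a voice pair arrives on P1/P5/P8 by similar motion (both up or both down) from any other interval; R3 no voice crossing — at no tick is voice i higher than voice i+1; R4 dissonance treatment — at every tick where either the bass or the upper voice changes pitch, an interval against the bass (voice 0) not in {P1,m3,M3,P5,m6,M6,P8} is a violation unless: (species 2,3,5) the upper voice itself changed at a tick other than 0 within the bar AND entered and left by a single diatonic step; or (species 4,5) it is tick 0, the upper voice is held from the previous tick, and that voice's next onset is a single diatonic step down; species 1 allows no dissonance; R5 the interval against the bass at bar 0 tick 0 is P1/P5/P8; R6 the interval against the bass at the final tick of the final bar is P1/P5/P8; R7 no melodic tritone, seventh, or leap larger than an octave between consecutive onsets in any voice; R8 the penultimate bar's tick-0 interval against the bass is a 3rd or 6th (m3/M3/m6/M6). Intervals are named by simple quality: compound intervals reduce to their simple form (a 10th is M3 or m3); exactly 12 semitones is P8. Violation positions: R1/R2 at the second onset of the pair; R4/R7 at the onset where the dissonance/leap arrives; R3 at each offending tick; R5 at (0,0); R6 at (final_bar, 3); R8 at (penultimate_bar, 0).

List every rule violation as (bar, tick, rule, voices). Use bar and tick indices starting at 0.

bar 0: v0=D3 v1=D4 downbeat P8
bar 1: v0=C3 v1=A3 downbeat M6
bar 2: v0=E3 v1=C4 downbeat m6
bar 3: v0=D3 v1=B3 downbeat M6
bar 4: v0=E3 v1=G3 downbeat m3
bar 5: v0=E3 v1=C4 downbeat m6
bar 6: v0=D3 v1=D4 downbeat P8

No violations across 7 bars (D3..D3 vs D4..D4).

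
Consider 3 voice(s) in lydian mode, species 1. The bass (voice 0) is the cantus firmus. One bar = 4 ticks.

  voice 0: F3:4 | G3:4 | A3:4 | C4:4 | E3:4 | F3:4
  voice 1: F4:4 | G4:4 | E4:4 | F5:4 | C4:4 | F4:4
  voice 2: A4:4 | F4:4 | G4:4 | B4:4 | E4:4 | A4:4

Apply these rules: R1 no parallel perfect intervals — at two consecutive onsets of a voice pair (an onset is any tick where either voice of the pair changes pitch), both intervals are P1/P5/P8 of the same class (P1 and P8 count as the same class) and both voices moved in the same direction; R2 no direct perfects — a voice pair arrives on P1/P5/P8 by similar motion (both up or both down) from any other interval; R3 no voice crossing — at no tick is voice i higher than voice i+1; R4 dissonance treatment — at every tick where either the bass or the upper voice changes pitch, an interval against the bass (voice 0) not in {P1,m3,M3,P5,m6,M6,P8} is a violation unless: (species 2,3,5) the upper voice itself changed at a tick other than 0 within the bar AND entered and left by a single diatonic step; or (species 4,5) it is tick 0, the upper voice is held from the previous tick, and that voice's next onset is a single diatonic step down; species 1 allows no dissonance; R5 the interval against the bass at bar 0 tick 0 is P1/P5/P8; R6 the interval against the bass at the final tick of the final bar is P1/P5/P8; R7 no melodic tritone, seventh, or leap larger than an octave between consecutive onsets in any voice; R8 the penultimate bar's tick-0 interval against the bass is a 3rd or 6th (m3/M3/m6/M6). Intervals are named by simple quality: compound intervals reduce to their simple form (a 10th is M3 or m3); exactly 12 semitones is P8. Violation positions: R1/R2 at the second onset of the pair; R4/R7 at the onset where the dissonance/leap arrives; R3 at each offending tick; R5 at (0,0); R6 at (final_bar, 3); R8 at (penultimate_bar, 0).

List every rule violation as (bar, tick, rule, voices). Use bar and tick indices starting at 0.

(0, 0, R5, (0, 2))
(1, 0, R1, (0, 1))
(1, 0, R3, (1, 2))
(1, 0, R4, (0, 2))
(1, 1, R3, (1, 2))
(1, 2, R3, (1, 2))
(1, 3, R3, (1, 2))
(2, 0, R4, (0, 2))
(3, 0, R3, (1, 2))
(3, 0, R4, (0, 1))
(3, 0, R4, (0, 2))
(3, 0, R7, (1,))
(3, 1, R3, (1, 2))
(3, 2, R3, (1, 2))
(3, 3, R3, (1, 2))
(4, 0, R2, (0, 2))
(4, 0, R7, (1,))
(4, 0, R8, (0, 2))
(5, 0, R2, (0, 1))
(5, 3, R6, (0, 2))

bar 0: v0=F3 v1=F4 v2=A4 downbeat M3
bar 1: v0=G3 v1=G4 v2=F4 downbeat m7
bar 2: v0=A3 v1=E4 v2=G4 downbeat m7
bar 3: v0=C4 v1=F5 v2=B4 downbeat M7
bar 4: v0=E3 v1=C4 v2=E4 downbeat P8
bar 5: v0=F3 v1=F4 v2=A4 downbeat M3
  -> R5 @ bar 0 tick 0 v(0, 2): opens on M3
  -> R1 @ bar 1 tick 0 v(0, 1): F3/F4 P8 -> G3/G4 P8 similar
  -> R3 @ bar 1 tick 0 v(1, 2): G4 above F4
  -> R4 @ bar 1 tick 0 v(0, 2): G3/F4 m7 untreated
  -> R3 @ bar 1 tick 1 v(1, 2): G4 above F4
  -> R3 @ bar 1 tick 2 v(1, 2): G4 above F4
  -> R3 @ bar 1 tick 3 v(1, 2): G4 above F4
  -> R4 @ bar 2 tick 0 v(0, 2): A3/G4 m7 untreated
  -> R3 @ bar 3 tick 0 v(1, 2): F5 above B4
  -> R4 @ bar 3 tick 0 v(0, 1): C4/F5 P4 untreated
  -> R4 @ bar 3 tick 0 v(0, 2): C4/B4 M7 untreated
  -> R7 @ bar 3 tick 0 v(1,): E4->F5 leap 13st
  -> R3 @ bar 3 tick 1 v(1, 2): F5 above B4
  -> R3 @ bar 3 tick 2 v(1, 2): F5 above B4
  -> R3 @ bar 3 tick 3 v(1, 2): F5 above B4
  -> R2 @ bar 4 tick 0 v(0, 2): C4/B4 M7 -> E3/E4 P8 similar
  -> R7 @ bar 4 tick 0 v(1,): F5->C4 leap 17st
  -> R8 @ bar 4 tick 0 v(0, 2): penult P8 not 3rd/6th
  -> R2 @ bar 5 tick 0 v(0, 1): E3/C4 m6 -> F3/F4 P8 similar
  -> R6 @ bar 5 tick 3 v(0, 2): closes on M3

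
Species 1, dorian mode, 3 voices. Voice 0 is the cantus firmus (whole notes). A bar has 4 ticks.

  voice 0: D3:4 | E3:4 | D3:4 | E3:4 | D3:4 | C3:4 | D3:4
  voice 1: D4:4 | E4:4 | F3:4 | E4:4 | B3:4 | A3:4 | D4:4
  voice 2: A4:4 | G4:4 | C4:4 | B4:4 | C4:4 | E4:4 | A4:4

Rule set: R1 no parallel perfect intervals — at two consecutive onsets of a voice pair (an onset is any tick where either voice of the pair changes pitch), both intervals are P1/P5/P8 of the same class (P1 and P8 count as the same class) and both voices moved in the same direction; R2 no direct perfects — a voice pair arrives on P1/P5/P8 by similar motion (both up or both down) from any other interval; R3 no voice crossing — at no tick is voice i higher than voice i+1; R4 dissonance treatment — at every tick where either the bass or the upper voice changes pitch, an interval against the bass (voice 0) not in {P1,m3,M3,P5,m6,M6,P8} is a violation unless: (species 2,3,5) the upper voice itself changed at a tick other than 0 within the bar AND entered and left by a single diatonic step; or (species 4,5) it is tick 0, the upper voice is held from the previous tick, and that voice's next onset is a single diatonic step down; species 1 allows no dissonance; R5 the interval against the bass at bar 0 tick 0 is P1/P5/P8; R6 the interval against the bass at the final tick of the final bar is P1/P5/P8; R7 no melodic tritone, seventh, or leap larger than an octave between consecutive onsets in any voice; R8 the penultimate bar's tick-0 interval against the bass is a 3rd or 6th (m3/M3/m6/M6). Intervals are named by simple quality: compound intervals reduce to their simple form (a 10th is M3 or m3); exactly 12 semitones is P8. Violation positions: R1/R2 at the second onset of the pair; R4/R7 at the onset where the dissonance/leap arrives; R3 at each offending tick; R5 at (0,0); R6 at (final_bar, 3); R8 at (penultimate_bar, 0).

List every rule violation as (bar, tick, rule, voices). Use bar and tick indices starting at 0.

bar 0: v0=D3 v1=D4 v2=A4 downbeat P5
bar 1: v0=E3 v1=E4 v2=G4 downbeat m3
bar 2: v0=D3 v1=F3 v2=C4 downbeat m7
bar 3: v0=E3 v1=E4 v2=B4 downbeat P5
bar 4: v0=D3 v1=B3 v2=C4 downbeat m7
bar 5: v0=C3 v1=A3 v2=E4 downbeat M3
bar 6: v0=D3 v1=D4 v2=A4 downbeat P5
  -> R1 @ bar 1 tick 0 v(0, 1): D3/D4 P8 -> E3/E4 P8 similar
  -> R2 @ bar 2 tick 0 v(1, 2): E4/G4 m3 -> F3/C4 P5 similar
  -> R4 @ bar 2 tick 0 v(0, 2): D3/C4 m7 untreated
  -> R7 @ bar 2 tick 0 v(1,): E4->F3 leap 11st
  -> R1 @ bar 3 tick 0 v(1, 2): F3/C4 P5 -> E4/B4 P5 similar
  -> R2 @ bar 3 tick 0 v(0, 1): D3/F3 m3 -> E3/E4 P8 similar
  -> R2 @ bar 3 tick 0 v(0, 2): D3/C4 m7 -> E3/B4 P5 similar
  -> R7 @ bar 3 tick 0 v(1,): F3->E4 leap 11st
  -> R7 @ bar 3 tick 0 v(2,): C4->B4 leap 11st
  -> R4 @ bar 4 tick 0 v(0, 2): D3/C4 m7 untreated
  -> R7 @ bar 4 tick 0 v(2,): B4->C4 leap 11st
  -> R1 @ bar 6 tick 0 v(1, 2): A3/E4 P5 -> D4/A4 P5 similar
  -> R2 @ bar 6 tick 0 v(0, 1): C3/A3 M6 -> D3/D4 P8 similar
  -> R2 @ bar 6 tick 0 v(0, 2): C3/E4 M3 -> D3/A4 P5 similar

(1, 0, R1, (0, 1))
(2, 0, R2, (1, 2))
(2, 0, R4, (0, 2))
(2, 0, R7, (1,))
(3, 0, R1, (1, 2))
(3, 0, R2, (0, 1))
(3, 0, R2, (0, 2))
(3, 0, R7, (1,))
(3, 0, R7, (2,))
(4, 0, R4, (0, 2))
(4, 0, R7, (2,))
(6, 0, R1, (1, 2))
(6, 0, R2, (0, 1))
(6, 0, R2, (0, 2))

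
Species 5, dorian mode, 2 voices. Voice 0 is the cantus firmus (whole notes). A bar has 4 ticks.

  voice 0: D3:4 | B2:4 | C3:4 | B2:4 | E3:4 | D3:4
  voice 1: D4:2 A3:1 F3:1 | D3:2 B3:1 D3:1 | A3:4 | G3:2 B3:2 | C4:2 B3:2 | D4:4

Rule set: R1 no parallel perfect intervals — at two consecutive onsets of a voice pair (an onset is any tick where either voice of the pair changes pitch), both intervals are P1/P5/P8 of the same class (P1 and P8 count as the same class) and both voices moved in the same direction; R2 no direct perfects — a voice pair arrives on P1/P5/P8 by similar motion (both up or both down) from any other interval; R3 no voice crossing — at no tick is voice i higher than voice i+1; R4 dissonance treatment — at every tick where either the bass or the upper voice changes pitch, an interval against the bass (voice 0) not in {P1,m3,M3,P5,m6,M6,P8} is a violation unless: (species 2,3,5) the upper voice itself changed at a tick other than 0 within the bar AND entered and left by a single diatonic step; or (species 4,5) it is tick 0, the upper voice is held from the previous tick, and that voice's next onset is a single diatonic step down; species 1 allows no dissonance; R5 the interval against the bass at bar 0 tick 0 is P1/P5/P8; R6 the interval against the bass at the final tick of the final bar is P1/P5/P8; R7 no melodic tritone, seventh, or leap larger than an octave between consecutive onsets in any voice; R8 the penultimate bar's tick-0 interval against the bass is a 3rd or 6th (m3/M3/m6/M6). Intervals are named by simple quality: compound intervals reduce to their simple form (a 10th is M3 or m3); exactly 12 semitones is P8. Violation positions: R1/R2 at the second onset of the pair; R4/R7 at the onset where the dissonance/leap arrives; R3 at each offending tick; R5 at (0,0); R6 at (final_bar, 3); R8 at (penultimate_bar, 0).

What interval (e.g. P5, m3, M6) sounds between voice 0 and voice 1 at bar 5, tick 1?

voice 0=D3 voice 1=D4 -> P8

P8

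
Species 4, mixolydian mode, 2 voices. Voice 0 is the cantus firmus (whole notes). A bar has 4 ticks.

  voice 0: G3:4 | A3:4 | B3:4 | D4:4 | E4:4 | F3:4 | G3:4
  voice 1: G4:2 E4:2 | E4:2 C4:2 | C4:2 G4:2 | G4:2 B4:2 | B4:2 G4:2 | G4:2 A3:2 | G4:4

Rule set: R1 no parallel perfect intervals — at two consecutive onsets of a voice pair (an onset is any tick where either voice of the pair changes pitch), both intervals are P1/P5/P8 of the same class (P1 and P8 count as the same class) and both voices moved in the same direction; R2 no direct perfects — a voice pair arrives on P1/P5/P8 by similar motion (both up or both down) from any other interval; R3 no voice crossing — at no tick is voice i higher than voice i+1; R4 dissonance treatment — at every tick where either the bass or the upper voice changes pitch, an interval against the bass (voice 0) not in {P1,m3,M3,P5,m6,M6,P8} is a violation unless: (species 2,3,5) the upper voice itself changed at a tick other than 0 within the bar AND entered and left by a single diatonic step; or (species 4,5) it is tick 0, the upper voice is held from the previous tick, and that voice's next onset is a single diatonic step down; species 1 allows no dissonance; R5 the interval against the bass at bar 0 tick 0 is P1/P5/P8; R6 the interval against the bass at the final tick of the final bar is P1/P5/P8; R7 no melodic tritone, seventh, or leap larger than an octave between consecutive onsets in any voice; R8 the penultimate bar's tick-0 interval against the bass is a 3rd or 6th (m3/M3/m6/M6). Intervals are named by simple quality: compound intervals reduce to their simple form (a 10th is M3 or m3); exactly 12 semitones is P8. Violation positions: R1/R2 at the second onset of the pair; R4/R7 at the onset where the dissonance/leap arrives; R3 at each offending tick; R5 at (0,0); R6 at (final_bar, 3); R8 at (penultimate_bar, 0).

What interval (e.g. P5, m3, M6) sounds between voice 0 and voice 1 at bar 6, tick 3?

voice 0=G3 voice 1=G4 -> P8

P8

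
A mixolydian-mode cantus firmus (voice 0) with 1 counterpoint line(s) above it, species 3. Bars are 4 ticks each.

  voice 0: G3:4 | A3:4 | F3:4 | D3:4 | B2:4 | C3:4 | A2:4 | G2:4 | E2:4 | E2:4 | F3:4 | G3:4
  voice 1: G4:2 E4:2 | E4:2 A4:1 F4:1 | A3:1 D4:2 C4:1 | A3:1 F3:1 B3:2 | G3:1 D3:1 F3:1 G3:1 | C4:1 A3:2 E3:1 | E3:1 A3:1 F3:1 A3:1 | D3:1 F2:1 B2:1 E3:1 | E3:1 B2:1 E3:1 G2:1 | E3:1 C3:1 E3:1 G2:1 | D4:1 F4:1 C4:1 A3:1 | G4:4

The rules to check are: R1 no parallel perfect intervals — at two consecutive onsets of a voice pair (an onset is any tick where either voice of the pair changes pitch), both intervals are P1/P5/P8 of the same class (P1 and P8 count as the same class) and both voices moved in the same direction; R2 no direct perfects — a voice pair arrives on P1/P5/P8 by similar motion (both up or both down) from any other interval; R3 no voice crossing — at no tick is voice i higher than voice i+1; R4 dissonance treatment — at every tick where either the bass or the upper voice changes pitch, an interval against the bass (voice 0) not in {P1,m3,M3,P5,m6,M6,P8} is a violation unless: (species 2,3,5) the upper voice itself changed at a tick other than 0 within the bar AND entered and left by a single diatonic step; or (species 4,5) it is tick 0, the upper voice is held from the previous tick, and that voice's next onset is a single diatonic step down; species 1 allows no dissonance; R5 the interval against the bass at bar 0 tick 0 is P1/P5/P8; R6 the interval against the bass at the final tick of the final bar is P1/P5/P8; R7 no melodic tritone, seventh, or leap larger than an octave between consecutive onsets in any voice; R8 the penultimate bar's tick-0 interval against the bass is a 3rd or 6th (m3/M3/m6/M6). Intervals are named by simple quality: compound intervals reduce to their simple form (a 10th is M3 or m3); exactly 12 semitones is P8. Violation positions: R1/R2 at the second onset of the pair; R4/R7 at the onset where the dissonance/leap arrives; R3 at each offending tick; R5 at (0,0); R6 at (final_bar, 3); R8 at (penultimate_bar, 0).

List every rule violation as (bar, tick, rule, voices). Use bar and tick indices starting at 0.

(3, 0, R1, (0, 1))
(3, 2, R7, (1,))
(4, 2, R4, (0, 1))
(5, 0, R2, (0, 1))
(7, 0, R2, (0, 1))
(7, 1, R3, (0, 1))
(7, 1, R4, (0, 1))
(7, 2, R7, (1,))
(10, 0, R7, (0,))
(10, 0, R7, (1,))
(11, 0, R2, (0, 1))
(11, 0, R7, (1,))

bar 0: v0=G3 v1=G4 downbeat P8
bar 1: v0=A3 v1=E4 downbeat P5
bar 2: v0=F3 v1=A3 downbeat M3
bar 3: v0=D3 v1=A3 downbeat P5
bar 4: v0=B2 v1=G3 downbeat m6
bar 5: v0=C3 v1=C4 downbeat P8
bar 6: v0=A2 v1=E3 downbeat P5
bar 7: v0=G2 v1=D3 downbeat P5
bar 8: v0=E2 v1=E3 downbeat P8
bar 9: v0=E2 v1=E3 downbeat P8
bar 10: v0=F3 v1=D4 downbeat M6
bar 11: v0=G3 v1=G4 downbeat P8
  -> R1 @ bar 3 tick 0 v(0, 1): F3/C4 P5 -> D3/A3 P5 similar
  -> R7 @ bar 3 tick 2 v(1,): F3->B3 leap 6st
  -> R4 @ bar 4 tick 2 v(0, 1): B2/F3 TT untreated
  -> R2 @ bar 5 tick 0 v(0, 1): B2/G3 m6 -> C3/C4 P8 similar
  -> R2 @ bar 7 tick 0 v(0, 1): A2/A3 P8 -> G2/D3 P5 similar
  -> R3 @ bar 7 tick 1 v(0, 1): G2 above F2
  -> R4 @ bar 7 tick 1 v(0, 1): G2/F2 M2 untreated
  -> R7 @ bar 7 tick 2 v(1,): F2->B2 leap 6st
  -> R7 @ bar 10 tick 0 v(0,): E2->F3 leap 13st
  -> R7 @ bar 10 tick 0 v(1,): G2->D4 leap 19st
  -> R2 @ bar 11 tick 0 v(0, 1): F3/A3 M3 -> G3/G4 P8 similar
  -> R7 @ bar 11 tick 0 v(1,): A3->G4 leap 10st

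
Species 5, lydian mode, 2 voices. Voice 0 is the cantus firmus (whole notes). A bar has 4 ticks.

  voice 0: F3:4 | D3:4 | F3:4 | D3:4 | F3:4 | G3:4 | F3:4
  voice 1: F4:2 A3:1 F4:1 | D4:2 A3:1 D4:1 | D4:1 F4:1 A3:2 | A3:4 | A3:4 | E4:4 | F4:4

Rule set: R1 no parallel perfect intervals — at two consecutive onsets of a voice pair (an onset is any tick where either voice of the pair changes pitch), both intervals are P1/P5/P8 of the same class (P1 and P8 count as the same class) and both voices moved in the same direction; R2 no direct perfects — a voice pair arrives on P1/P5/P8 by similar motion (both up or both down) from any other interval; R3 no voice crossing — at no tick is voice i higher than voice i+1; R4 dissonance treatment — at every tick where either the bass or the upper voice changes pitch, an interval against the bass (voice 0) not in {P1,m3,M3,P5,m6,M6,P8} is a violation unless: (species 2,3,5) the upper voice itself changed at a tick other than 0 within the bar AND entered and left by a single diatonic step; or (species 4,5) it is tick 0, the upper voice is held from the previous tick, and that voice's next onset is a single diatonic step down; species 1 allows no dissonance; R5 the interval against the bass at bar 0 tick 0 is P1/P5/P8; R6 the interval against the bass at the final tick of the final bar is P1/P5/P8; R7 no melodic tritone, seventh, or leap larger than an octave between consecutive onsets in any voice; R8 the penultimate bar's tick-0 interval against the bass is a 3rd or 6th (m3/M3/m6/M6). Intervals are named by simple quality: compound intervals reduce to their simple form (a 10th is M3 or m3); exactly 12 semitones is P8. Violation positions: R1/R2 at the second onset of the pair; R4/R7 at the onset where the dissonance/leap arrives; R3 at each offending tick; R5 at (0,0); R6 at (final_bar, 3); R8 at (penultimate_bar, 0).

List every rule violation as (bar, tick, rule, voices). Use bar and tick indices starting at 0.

bar 0: v0=F3 v1=F4 downbeat P8
bar 1: v0=D3 v1=D4 downbeat P8
bar 2: v0=F3 v1=D4 downbeat M6
bar 3: v0=D3 v1=A3 downbeat P5
bar 4: v0=F3 v1=A3 downbeat M3
bar 5: v0=G3 v1=E4 downbeat M6
bar 6: v0=F3 v1=F4 downbeat P8
  -> R1 @ bar 1 tick 0 v(0, 1): F3/F4 P8 -> D3/D4 P8 similar

(1, 0, R1, (0, 1))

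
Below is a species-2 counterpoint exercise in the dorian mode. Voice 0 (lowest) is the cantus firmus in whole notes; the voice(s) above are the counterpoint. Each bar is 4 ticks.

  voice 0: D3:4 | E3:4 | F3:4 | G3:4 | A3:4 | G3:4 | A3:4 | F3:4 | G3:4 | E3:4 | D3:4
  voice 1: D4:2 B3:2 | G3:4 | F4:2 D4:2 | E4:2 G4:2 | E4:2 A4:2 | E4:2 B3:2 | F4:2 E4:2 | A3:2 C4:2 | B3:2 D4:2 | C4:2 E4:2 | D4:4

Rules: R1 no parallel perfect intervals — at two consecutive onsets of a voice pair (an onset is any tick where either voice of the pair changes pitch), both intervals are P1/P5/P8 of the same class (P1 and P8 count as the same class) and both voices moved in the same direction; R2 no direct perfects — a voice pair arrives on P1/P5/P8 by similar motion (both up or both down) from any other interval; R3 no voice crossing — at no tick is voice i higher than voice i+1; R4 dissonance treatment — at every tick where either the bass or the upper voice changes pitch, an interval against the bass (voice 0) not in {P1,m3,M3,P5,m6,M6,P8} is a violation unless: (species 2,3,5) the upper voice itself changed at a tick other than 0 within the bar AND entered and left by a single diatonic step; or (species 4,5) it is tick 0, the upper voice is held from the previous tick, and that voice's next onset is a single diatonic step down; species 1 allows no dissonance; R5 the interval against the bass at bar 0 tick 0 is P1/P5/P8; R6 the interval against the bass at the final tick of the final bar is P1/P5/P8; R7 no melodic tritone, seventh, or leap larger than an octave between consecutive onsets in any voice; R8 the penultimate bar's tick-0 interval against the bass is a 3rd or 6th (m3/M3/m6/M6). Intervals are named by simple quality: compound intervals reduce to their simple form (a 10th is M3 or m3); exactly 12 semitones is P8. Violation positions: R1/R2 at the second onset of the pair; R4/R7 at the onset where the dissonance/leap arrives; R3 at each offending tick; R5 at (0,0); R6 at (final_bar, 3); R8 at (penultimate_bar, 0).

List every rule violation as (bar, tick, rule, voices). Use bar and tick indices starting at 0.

bar 0: v0=D3 v1=D4 downbeat P8
bar 1: v0=E3 v1=G3 downbeat m3
bar 2: v0=F3 v1=F4 downbeat P8
bar 3: v0=G3 v1=E4 downbeat M6
bar 4: v0=A3 v1=E4 downbeat P5
bar 5: v0=G3 v1=E4 downbeat M6
bar 6: v0=A3 v1=F4 downbeat m6
bar 7: v0=F3 v1=A3 downbeat M3
bar 8: v0=G3 v1=B3 downbeat M3
bar 9: v0=E3 v1=C4 downbeat m6
bar 10: v0=D3 v1=D4 downbeat P8
  -> R2 @ bar 2 tick 0 v(0, 1): E3/G3 m3 -> F3/F4 P8 similar
  -> R7 @ bar 2 tick 0 v(1,): G3->F4 leap 10st
  -> R7 @ bar 6 tick 0 v(1,): B3->F4 leap 6st
  -> R1 @ bar 10 tick 0 v(0, 1): E3/E4 P8 -> D3/D4 P8 similar

(2, 0, R2, (0, 1))
(2, 0, R7, (1,))
(6, 0, R7, (1,))
(10, 0, R1, (0, 1))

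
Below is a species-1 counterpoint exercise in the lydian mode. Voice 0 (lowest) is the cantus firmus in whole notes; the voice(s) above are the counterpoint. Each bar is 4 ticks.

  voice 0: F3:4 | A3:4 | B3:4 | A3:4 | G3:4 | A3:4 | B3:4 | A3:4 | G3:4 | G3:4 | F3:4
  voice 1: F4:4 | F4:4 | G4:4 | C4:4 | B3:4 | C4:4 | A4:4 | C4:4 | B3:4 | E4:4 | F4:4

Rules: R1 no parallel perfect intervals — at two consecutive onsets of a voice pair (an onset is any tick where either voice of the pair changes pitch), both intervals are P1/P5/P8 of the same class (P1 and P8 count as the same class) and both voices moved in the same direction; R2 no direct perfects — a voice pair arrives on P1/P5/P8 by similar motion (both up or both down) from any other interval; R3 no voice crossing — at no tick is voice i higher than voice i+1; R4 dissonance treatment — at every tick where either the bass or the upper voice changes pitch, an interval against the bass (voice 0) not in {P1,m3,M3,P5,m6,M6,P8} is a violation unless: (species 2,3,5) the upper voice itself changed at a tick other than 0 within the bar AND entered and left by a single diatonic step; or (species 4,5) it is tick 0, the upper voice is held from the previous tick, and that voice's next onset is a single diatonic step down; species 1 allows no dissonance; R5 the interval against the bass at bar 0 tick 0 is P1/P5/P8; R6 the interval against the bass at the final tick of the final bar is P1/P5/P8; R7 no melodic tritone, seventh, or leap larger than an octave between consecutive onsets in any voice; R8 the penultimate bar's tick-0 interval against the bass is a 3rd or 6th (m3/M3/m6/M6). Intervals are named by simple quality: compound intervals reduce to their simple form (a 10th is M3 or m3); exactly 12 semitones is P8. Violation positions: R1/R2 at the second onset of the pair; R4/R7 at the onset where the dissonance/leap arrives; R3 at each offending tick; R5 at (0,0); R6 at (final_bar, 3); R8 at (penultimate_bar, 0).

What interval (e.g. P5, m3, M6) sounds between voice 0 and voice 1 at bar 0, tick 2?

P8

voice 0=F3 voice 1=F4 -> P8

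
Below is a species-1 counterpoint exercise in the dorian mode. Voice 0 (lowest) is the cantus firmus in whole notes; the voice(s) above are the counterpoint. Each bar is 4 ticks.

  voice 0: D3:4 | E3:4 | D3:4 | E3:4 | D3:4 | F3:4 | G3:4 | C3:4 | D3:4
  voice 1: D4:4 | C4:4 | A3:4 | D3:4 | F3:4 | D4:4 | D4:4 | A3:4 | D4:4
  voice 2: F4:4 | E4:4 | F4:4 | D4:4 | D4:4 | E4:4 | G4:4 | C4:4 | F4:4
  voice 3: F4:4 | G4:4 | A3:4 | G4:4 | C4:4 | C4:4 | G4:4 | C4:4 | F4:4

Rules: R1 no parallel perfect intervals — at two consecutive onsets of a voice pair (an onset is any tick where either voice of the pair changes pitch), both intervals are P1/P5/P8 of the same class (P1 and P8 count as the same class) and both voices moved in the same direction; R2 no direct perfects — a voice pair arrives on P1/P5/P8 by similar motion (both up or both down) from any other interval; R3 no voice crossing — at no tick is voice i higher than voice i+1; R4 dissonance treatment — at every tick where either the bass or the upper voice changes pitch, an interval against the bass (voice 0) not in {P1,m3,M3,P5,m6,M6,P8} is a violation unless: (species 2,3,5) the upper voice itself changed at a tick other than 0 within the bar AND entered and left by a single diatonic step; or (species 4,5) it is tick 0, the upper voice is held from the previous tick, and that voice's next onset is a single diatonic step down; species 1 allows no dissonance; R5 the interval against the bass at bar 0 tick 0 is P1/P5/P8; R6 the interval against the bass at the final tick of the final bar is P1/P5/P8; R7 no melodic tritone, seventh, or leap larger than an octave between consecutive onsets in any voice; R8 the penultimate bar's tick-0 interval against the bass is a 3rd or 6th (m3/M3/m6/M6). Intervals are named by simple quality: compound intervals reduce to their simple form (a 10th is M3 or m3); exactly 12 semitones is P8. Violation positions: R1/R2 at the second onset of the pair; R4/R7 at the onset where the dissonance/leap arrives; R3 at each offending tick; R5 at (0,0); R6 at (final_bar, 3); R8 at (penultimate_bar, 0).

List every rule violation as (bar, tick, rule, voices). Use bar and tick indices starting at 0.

bar 0: v0=D3 v1=D4 v2=F4 v3=F4 downbeat m3
bar 1: v0=E3 v1=C4 v2=E4 v3=G4 downbeat m3
bar 2: v0=D3 v1=A3 v2=F4 v3=A3 downbeat P5
bar 3: v0=E3 v1=D3 v2=D4 v3=G4 downbeat m3
bar 4: v0=D3 v1=F3 v2=D4 v3=C4 downbeat m7
bar 5: v0=F3 v1=D4 v2=E4 v3=C4 downbeat P5
bar 6: v0=G3 v1=D4 v2=G4 v3=G4 downbeat P8
bar 7: v0=C3 v1=A3 v2=C4 v3=C4 downbeat P8
bar 8: v0=D3 v1=D4 v2=F4 v3=F4 downbeat m3
  -> R5 @ bar 0 tick 0 v(0, 2): opens on m3
  -> R5 @ bar 0 tick 0 v(0, 3): opens on m3
  -> R2 @ bar 2 tick 0 v(0, 1): E3/C4 m6 -> D3/A3 P5 similar
  -> R2 @ bar 2 tick 0 v(0, 3): E3/G4 m3 -> D3/A3 P5 similar
  -> R2 @ bar 2 tick 0 v(1, 3): C4/G4 P5 -> A3/A3 P1 similar
  -> R3 @ bar 2 tick 0 v(2, 3): F4 above A3
  -> R7 @ bar 2 tick 0 v(3,): G4->A3 leap 10st
  -> R3 @ bar 2 tick 1 v(2, 3): F4 above A3
  -> R3 @ bar 2 tick 2 v(2, 3): F4 above A3
  -> R3 @ bar 2 tick 3 v(2, 3): F4 above A3
  -> R2 @ bar 3 tick 0 v(1, 2): A3/F4 m6 -> D3/D4 P8 similar
  -> R3 @ bar 3 tick 0 v(0, 1): E3 above D3
  -> R4 @ bar 3 tick 0 v(0, 1): E3/D3 M2 untreated
  -> R4 @ bar 3 tick 0 v(0, 2): E3/D4 m7 untreated
  -> R7 @ bar 3 tick 0 v(3,): A3->G4 leap 10st
  -> R3 @ bar 3 tick 1 v(0, 1): E3 above D3
  -> R3 @ bar 3 tick 2 v(0, 1): E3 above D3
  -> R3 @ bar 3 tick 3 v(0, 1): E3 above D3
  -> R3 @ bar 4 tick 0 v(2, 3): D4 above C4
  -> R4 @ bar 4 tick 0 v(0, 3): D3/C4 m7 untreated
  -> R3 @ bar 4 tick 1 v(2, 3): D4 above C4
  -> R3 @ bar 4 tick 2 v(2, 3): D4 above C4
  -> R3 @ bar 4 tick 3 v(2, 3): D4 above C4
  -> R3 @ bar 5 tick 0 v(2, 3): E4 above C4
  -> R4 @ bar 5 tick 0 v(0, 2): F3/E4 M7 untreated
  -> R3 @ bar 5 tick 1 v(2, 3): E4 above C4
  -> R3 @ bar 5 tick 2 v(2, 3): E4 above C4
  -> R3 @ bar 5 tick 3 v(2, 3): E4 above C4
  -> R2 @ bar 6 tick 0 v(0, 2): F3/E4 M7 -> G3/G4 P8 similar
  -> R2 @ bar 6 tick 0 v(0, 3): F3/C4 P5 -> G3/G4 P8 similar
  -> R2 @ bar 6 tick 0 v(2, 3): E4/C4 M3 -> G4/G4 P1 similar
  -> R1 @ bar 7 tick 0 v(0, 2): G3/G4 P8 -> C3/C4 P8 similar
  -> R1 @ bar 7 tick 0 v(0, 3): G3/G4 P8 -> C3/C4 P8 similar
  -> R1 @ bar 7 tick 0 v(2, 3): G4/G4 P1 -> C4/C4 P1 similar
  -> R8 @ bar 7 tick 0 v(0, 2): penult P8 not 3rd/6th
  -> R8 @ bar 7 tick 0 v(0, 3): penult P8 not 3rd/6th
  -> R1 @ bar 8 tick 0 v(2, 3): C4/C4 P1 -> F4/F4 P1 similar
  -> R2 @ bar 8 tick 0 v(0, 1): C3/A3 M6 -> D3/D4 P8 similar
  -> R6 @ bar 8 tick 3 v(0, 2): closes on m3
  -> R6 @ bar 8 tick 3 v(0, 3): closes on m3

(0, 0, R5, (0, 2))
(0, 0, R5, (0, 3))
(2, 0, R2, (0, 1))
(2, 0, R2, (0, 3))
(2, 0, R2, (1, 3))
(2, 0, R3, (2, 3))
(2, 0, R7, (3,))
(2, 1, R3, (2, 3))
(2, 2, R3, (2, 3))
(2, 3, R3, (2, 3))
(3, 0, R2, (1, 2))
(3, 0, R3, (0, 1))
(3, 0, R4, (0, 1))
(3, 0, R4, (0, 2))
(3, 0, R7, (3,))
(3, 1, R3, (0, 1))
(3, 2, R3, (0, 1))
(3, 3, R3, (0, 1))
(4, 0, R3, (2, 3))
(4, 0, R4, (0, 3))
(4, 1, R3, (2, 3))
(4, 2, R3, (2, 3))
(4, 3, R3, (2, 3))
(5, 0, R3, (2, 3))
(5, 0, R4, (0, 2))
(5, 1, R3, (2, 3))
(5, 2, R3, (2, 3))
(5, 3, R3, (2, 3))
(6, 0, R2, (0, 2))
(6, 0, R2, (0, 3))
(6, 0, R2, (2, 3))
(7, 0, R1, (0, 2))
(7, 0, R1, (0, 3))
(7, 0, R1, (2, 3))
(7, 0, R8, (0, 2))
(7, 0, R8, (0, 3))
(8, 0, R1, (2, 3))
(8, 0, R2, (0, 1))
(8, 3, R6, (0, 2))
(8, 3, R6, (0, 3))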